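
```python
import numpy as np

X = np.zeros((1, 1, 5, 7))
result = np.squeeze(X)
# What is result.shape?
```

(5, 7)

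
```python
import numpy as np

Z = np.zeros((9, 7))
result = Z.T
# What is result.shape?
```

(7, 9)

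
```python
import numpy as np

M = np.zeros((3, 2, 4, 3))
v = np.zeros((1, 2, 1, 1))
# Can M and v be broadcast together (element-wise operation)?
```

Yes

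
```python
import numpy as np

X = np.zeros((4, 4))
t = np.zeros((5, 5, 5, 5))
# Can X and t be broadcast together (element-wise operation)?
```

No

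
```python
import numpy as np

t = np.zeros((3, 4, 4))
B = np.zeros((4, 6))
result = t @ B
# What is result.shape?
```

(3, 4, 6)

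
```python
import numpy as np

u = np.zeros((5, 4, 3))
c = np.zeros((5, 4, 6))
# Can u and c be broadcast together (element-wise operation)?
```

No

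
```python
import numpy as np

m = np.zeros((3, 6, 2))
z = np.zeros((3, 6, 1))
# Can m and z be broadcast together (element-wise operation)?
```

Yes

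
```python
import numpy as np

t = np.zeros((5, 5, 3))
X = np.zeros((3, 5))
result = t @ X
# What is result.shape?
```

(5, 5, 5)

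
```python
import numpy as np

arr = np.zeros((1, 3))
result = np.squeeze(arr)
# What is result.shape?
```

(3,)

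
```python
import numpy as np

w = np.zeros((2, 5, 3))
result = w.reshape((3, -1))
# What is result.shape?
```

(3, 10)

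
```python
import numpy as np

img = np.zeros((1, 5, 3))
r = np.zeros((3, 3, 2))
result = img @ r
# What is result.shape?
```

(3, 5, 2)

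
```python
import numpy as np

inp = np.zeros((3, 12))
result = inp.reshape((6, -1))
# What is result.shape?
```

(6, 6)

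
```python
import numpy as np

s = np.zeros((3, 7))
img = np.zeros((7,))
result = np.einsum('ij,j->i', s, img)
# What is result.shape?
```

(3,)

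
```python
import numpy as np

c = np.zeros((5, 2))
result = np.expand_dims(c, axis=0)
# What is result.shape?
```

(1, 5, 2)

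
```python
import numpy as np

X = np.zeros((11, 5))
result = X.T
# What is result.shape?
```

(5, 11)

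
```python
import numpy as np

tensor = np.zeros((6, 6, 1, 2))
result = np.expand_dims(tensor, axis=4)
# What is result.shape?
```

(6, 6, 1, 2, 1)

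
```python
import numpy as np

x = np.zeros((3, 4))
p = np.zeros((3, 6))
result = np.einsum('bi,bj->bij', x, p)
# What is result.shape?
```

(3, 4, 6)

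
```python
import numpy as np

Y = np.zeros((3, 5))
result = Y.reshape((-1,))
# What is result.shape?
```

(15,)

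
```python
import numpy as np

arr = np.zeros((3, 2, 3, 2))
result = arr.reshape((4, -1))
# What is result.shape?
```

(4, 9)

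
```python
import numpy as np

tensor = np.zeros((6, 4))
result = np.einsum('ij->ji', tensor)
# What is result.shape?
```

(4, 6)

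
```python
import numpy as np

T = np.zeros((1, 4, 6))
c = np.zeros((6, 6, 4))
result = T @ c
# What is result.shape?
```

(6, 4, 4)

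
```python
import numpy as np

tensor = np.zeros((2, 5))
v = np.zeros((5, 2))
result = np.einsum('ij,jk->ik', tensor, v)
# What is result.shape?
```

(2, 2)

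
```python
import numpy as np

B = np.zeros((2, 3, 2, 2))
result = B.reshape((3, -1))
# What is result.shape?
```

(3, 8)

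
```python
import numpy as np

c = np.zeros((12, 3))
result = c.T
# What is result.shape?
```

(3, 12)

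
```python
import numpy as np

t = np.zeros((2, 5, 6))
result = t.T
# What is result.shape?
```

(6, 5, 2)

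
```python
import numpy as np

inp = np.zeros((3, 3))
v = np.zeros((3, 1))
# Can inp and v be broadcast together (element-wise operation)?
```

Yes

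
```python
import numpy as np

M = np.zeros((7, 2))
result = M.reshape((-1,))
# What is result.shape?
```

(14,)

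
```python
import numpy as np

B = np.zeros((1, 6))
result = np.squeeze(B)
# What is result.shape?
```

(6,)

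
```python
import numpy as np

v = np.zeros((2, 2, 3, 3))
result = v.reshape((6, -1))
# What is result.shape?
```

(6, 6)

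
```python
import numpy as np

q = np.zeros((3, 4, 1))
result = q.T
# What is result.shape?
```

(1, 4, 3)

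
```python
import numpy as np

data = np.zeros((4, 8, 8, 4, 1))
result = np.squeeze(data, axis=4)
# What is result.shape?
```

(4, 8, 8, 4)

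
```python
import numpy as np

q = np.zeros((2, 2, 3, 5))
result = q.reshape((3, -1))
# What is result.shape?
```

(3, 20)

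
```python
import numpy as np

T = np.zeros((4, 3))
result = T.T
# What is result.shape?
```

(3, 4)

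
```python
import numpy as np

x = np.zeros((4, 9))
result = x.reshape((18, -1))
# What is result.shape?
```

(18, 2)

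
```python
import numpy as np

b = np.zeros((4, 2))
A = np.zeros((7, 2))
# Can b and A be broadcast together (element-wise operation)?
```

No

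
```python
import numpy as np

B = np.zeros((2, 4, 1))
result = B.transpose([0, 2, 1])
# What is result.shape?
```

(2, 1, 4)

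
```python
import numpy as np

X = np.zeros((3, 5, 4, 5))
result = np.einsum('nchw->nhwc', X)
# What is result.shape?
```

(3, 4, 5, 5)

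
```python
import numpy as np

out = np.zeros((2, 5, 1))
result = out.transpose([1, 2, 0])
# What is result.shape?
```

(5, 1, 2)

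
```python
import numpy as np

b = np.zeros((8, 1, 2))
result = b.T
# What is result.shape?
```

(2, 1, 8)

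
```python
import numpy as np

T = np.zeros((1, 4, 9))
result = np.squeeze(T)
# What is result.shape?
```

(4, 9)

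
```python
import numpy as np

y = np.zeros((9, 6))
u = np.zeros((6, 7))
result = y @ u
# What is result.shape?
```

(9, 7)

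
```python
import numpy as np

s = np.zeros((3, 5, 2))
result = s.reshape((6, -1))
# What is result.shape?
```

(6, 5)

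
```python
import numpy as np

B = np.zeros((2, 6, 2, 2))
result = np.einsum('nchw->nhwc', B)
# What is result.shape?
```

(2, 2, 2, 6)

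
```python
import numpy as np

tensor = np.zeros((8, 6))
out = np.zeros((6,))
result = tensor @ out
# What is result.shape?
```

(8,)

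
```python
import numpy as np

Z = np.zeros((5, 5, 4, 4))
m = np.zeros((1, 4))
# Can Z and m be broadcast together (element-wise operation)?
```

Yes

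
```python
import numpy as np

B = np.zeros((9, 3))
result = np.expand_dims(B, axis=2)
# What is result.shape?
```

(9, 3, 1)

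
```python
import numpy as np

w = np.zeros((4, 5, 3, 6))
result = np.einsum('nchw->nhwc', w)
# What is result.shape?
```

(4, 3, 6, 5)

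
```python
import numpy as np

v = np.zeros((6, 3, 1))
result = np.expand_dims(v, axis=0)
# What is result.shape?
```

(1, 6, 3, 1)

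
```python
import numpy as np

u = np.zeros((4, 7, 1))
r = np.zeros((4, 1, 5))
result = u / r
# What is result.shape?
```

(4, 7, 5)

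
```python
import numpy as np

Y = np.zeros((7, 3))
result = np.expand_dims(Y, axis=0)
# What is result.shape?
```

(1, 7, 3)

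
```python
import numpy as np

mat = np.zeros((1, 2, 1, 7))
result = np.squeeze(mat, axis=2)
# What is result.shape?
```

(1, 2, 7)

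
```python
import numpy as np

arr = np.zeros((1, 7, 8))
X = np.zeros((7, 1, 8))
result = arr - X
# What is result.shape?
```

(7, 7, 8)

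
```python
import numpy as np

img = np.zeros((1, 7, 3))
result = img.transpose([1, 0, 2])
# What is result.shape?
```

(7, 1, 3)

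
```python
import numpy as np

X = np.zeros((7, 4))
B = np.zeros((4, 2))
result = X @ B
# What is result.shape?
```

(7, 2)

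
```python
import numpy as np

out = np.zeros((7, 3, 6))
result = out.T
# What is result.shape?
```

(6, 3, 7)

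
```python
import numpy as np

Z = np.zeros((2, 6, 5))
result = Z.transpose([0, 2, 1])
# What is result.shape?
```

(2, 5, 6)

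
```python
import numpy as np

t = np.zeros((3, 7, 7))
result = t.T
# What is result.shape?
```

(7, 7, 3)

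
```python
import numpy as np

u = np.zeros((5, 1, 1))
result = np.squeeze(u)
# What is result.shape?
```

(5,)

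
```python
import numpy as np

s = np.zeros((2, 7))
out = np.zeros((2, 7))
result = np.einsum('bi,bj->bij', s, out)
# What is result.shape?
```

(2, 7, 7)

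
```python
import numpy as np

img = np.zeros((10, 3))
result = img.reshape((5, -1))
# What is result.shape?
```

(5, 6)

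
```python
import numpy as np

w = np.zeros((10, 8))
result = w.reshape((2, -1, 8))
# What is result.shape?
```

(2, 5, 8)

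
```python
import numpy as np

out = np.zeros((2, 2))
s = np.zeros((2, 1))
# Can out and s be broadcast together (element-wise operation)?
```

Yes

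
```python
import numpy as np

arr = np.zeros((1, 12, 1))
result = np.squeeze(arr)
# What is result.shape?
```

(12,)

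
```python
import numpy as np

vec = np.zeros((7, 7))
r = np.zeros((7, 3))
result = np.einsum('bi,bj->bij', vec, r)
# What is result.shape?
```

(7, 7, 3)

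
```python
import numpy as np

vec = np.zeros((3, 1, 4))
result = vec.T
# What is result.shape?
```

(4, 1, 3)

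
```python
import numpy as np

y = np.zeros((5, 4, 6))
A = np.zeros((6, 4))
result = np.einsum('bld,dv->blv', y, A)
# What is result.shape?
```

(5, 4, 4)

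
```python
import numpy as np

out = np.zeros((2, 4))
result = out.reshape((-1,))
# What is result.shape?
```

(8,)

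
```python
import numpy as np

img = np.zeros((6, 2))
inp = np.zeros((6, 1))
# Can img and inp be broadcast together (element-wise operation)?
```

Yes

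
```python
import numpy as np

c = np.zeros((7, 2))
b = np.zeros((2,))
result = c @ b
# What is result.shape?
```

(7,)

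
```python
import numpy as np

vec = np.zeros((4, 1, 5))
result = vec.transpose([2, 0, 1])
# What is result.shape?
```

(5, 4, 1)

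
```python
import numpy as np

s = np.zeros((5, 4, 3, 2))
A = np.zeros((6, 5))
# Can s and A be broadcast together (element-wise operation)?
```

No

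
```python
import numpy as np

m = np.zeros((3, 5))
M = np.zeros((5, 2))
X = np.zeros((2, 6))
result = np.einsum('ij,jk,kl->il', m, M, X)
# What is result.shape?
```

(3, 6)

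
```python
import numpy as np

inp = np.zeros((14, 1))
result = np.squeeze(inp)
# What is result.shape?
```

(14,)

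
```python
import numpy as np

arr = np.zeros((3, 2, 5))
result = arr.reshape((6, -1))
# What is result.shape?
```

(6, 5)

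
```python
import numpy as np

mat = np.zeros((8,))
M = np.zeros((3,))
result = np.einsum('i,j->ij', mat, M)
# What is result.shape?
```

(8, 3)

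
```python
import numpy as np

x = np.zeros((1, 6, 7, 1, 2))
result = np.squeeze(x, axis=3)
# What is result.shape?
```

(1, 6, 7, 2)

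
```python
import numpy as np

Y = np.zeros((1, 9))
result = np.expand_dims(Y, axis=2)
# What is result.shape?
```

(1, 9, 1)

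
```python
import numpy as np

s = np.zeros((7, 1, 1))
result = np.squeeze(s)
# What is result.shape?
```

(7,)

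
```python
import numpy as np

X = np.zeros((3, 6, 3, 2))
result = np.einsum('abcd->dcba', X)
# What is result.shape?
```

(2, 3, 6, 3)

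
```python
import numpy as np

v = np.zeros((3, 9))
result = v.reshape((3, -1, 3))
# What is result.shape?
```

(3, 3, 3)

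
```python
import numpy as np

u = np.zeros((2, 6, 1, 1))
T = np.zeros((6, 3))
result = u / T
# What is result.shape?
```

(2, 6, 6, 3)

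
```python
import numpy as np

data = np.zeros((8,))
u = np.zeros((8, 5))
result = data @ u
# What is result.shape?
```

(5,)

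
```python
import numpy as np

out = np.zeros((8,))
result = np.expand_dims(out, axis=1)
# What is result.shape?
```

(8, 1)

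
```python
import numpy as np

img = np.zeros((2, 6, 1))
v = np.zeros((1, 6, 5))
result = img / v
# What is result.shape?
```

(2, 6, 5)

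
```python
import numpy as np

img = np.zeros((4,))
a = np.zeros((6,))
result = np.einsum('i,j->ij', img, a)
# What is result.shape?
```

(4, 6)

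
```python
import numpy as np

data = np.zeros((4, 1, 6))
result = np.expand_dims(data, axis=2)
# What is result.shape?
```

(4, 1, 1, 6)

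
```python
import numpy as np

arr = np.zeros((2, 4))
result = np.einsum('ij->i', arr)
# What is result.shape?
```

(2,)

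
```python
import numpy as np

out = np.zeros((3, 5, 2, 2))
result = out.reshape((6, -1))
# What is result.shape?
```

(6, 10)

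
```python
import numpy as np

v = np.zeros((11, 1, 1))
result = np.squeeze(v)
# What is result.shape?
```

(11,)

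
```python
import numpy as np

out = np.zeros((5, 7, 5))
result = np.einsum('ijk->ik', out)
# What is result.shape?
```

(5, 5)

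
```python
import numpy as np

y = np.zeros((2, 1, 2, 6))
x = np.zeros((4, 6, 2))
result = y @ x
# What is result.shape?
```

(2, 4, 2, 2)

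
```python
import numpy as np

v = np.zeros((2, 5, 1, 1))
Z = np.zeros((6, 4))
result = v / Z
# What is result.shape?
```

(2, 5, 6, 4)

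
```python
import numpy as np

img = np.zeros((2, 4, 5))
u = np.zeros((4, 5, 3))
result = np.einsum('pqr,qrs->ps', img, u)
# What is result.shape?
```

(2, 3)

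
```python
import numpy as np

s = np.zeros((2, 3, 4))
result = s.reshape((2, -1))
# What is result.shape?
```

(2, 12)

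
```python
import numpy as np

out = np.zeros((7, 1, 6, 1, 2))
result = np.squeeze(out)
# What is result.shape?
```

(7, 6, 2)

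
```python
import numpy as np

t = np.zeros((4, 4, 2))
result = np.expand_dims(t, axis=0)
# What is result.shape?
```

(1, 4, 4, 2)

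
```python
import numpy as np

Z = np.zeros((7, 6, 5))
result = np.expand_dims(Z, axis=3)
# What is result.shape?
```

(7, 6, 5, 1)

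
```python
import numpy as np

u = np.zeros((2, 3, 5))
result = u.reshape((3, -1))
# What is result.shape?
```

(3, 10)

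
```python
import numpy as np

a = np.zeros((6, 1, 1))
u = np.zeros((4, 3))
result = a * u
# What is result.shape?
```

(6, 4, 3)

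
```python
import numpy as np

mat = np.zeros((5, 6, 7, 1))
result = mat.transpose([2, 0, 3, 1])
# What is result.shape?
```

(7, 5, 1, 6)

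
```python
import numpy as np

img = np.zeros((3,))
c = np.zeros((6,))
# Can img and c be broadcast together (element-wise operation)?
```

No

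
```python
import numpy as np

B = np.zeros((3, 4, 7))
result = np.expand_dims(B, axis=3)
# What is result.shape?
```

(3, 4, 7, 1)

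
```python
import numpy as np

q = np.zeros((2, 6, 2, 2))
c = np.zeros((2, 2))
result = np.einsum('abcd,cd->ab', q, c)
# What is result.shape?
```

(2, 6)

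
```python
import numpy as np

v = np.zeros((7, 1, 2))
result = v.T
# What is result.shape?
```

(2, 1, 7)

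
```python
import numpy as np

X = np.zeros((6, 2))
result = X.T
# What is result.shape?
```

(2, 6)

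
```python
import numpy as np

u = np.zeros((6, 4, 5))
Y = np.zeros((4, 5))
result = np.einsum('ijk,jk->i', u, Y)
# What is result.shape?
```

(6,)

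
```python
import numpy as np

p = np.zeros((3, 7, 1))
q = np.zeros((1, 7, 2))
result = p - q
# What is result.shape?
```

(3, 7, 2)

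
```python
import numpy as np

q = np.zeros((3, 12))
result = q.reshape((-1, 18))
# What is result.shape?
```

(2, 18)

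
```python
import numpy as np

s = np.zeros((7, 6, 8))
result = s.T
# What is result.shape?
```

(8, 6, 7)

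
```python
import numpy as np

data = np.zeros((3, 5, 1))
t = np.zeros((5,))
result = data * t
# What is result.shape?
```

(3, 5, 5)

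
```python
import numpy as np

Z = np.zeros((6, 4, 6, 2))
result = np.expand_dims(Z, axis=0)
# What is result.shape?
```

(1, 6, 4, 6, 2)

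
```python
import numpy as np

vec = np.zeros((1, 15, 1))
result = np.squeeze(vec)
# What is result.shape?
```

(15,)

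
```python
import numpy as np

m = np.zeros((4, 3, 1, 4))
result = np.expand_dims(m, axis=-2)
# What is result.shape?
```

(4, 3, 1, 1, 4)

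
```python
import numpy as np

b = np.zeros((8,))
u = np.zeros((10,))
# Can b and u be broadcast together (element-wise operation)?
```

No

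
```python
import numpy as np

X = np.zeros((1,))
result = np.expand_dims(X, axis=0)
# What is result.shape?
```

(1, 1)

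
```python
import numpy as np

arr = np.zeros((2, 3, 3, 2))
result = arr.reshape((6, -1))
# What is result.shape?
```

(6, 6)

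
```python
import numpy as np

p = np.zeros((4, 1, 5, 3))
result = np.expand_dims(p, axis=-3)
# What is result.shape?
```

(4, 1, 1, 5, 3)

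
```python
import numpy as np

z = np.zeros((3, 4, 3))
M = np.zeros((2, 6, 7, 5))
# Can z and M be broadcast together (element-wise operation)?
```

No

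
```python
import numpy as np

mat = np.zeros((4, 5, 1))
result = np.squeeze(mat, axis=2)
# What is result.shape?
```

(4, 5)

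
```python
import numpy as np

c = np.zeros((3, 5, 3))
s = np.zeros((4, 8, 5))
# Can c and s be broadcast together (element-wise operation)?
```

No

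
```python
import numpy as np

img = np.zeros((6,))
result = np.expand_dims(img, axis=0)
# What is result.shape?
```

(1, 6)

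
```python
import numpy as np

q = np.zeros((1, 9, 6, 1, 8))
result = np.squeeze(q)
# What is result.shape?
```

(9, 6, 8)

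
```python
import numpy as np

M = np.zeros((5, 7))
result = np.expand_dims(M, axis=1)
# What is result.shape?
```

(5, 1, 7)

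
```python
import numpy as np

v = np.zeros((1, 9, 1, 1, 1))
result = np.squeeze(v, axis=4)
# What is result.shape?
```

(1, 9, 1, 1)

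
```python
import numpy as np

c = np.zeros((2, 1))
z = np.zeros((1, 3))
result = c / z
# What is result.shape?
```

(2, 3)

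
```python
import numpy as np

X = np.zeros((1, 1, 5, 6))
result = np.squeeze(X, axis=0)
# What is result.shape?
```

(1, 5, 6)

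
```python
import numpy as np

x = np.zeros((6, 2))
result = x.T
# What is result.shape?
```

(2, 6)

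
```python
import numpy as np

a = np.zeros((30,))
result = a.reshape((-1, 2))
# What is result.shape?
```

(15, 2)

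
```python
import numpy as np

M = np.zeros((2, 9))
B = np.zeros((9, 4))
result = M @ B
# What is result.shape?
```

(2, 4)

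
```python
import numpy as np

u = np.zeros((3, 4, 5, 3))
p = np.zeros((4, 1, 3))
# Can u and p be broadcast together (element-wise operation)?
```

Yes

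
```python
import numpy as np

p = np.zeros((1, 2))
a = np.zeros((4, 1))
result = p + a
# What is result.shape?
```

(4, 2)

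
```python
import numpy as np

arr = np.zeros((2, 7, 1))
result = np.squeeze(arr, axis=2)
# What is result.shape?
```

(2, 7)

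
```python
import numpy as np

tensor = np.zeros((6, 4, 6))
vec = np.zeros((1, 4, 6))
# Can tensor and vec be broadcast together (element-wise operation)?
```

Yes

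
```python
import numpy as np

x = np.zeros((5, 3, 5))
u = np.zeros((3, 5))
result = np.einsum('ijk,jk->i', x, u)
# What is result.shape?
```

(5,)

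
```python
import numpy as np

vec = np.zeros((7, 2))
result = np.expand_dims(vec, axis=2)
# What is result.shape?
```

(7, 2, 1)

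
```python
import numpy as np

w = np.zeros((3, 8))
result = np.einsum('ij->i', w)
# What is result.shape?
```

(3,)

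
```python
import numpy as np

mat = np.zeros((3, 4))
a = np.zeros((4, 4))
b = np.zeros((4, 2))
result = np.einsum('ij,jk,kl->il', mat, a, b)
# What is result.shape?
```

(3, 2)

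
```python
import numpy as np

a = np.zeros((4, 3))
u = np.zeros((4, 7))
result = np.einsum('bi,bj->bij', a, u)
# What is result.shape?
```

(4, 3, 7)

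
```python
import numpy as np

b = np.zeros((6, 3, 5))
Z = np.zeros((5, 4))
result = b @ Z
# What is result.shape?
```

(6, 3, 4)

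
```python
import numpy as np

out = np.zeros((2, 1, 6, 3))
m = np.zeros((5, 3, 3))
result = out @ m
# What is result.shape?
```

(2, 5, 6, 3)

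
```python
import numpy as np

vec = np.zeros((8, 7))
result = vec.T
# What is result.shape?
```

(7, 8)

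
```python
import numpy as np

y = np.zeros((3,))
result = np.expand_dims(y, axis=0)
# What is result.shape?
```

(1, 3)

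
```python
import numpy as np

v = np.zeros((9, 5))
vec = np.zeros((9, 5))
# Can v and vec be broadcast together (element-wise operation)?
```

Yes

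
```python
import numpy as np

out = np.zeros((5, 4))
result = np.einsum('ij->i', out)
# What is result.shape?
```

(5,)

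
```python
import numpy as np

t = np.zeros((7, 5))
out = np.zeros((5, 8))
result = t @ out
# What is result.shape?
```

(7, 8)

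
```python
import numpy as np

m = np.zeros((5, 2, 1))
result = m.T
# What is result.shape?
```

(1, 2, 5)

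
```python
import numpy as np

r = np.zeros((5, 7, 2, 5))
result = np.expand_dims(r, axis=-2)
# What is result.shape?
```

(5, 7, 2, 1, 5)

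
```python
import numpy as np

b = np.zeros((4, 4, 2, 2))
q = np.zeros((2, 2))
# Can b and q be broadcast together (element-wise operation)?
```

Yes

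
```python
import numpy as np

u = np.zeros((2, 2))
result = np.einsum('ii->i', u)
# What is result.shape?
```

(2,)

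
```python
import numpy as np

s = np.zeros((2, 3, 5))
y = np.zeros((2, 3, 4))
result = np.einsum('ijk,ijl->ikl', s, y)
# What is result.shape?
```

(2, 5, 4)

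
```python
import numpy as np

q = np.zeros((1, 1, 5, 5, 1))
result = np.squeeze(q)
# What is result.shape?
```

(5, 5)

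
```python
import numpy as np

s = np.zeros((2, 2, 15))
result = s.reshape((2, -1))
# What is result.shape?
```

(2, 30)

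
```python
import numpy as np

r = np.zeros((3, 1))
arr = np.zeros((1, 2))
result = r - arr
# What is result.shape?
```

(3, 2)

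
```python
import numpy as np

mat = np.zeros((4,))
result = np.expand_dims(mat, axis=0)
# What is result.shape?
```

(1, 4)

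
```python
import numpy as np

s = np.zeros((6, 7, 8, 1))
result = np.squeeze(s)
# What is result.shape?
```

(6, 7, 8)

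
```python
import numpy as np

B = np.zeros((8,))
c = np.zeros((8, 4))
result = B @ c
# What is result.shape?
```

(4,)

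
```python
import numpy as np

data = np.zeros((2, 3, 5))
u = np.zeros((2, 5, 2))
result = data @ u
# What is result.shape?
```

(2, 3, 2)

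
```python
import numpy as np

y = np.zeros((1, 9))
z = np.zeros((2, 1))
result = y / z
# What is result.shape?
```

(2, 9)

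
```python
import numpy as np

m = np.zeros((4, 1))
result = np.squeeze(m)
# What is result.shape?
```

(4,)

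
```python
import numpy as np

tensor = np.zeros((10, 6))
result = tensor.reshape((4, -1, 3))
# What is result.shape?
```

(4, 5, 3)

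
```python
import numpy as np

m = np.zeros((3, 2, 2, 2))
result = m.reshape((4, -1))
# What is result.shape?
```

(4, 6)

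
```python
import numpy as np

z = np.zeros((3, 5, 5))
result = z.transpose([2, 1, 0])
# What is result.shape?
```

(5, 5, 3)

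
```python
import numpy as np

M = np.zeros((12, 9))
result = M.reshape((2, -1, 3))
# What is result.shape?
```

(2, 18, 3)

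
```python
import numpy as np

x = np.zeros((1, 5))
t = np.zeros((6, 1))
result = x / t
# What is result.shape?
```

(6, 5)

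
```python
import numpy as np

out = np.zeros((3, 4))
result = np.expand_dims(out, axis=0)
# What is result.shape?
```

(1, 3, 4)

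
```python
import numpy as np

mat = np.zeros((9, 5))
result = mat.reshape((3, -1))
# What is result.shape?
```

(3, 15)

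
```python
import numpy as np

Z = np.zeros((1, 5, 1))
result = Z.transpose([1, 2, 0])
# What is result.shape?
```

(5, 1, 1)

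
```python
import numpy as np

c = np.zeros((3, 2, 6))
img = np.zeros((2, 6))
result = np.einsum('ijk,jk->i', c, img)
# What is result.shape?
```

(3,)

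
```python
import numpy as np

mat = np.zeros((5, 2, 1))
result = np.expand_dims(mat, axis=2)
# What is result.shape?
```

(5, 2, 1, 1)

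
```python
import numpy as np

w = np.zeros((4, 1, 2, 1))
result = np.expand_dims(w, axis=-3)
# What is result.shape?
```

(4, 1, 1, 2, 1)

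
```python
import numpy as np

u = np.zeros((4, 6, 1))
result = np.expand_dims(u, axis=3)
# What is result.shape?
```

(4, 6, 1, 1)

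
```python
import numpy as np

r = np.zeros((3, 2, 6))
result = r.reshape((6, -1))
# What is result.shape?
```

(6, 6)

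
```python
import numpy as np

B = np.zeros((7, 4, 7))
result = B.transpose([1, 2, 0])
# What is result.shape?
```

(4, 7, 7)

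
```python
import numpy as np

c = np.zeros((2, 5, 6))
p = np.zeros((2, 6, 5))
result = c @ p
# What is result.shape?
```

(2, 5, 5)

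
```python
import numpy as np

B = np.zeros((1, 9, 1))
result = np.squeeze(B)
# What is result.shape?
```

(9,)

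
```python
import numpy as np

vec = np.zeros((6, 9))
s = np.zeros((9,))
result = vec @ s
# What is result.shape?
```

(6,)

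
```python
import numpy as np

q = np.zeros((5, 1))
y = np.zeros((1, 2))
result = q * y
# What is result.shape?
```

(5, 2)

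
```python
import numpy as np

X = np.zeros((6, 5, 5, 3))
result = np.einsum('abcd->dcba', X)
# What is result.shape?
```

(3, 5, 5, 6)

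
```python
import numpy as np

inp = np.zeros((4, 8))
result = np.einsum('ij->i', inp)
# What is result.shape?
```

(4,)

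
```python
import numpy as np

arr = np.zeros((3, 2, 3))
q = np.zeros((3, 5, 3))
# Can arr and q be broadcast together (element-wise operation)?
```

No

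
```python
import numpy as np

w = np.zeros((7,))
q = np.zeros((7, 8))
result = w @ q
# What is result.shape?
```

(8,)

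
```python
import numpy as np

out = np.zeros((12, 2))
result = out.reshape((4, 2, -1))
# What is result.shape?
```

(4, 2, 3)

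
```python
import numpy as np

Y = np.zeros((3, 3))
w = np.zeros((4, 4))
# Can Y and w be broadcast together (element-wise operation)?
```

No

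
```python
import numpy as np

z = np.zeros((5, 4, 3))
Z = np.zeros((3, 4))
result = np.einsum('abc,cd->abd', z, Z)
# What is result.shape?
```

(5, 4, 4)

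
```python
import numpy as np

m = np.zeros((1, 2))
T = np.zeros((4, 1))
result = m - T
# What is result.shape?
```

(4, 2)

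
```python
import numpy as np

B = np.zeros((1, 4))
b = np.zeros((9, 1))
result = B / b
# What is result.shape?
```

(9, 4)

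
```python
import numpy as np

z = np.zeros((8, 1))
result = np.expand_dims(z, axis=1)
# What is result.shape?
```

(8, 1, 1)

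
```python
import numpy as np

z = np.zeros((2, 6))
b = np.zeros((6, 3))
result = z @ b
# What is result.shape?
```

(2, 3)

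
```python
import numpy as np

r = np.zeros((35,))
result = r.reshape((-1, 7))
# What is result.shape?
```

(5, 7)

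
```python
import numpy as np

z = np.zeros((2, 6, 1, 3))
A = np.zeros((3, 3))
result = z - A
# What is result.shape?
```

(2, 6, 3, 3)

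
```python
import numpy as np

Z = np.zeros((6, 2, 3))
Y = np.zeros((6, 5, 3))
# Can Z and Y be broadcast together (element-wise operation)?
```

No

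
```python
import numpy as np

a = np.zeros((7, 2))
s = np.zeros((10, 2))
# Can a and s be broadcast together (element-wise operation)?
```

No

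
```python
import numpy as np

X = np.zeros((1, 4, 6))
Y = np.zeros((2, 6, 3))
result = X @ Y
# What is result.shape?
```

(2, 4, 3)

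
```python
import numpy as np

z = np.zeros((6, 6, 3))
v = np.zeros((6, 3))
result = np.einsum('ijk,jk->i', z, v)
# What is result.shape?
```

(6,)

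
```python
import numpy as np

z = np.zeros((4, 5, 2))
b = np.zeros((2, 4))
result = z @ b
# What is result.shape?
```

(4, 5, 4)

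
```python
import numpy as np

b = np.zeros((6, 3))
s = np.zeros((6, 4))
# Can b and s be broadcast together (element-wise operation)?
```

No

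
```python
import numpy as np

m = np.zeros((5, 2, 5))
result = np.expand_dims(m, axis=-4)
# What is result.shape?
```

(1, 5, 2, 5)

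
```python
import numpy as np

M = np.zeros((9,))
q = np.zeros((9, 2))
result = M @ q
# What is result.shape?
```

(2,)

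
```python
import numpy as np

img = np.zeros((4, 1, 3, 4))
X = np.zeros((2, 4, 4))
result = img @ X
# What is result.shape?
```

(4, 2, 3, 4)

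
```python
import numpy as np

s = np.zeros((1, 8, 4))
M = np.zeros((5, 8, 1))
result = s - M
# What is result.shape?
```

(5, 8, 4)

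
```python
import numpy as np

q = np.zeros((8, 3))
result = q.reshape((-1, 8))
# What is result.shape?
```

(3, 8)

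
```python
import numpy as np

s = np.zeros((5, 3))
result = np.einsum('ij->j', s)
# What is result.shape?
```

(3,)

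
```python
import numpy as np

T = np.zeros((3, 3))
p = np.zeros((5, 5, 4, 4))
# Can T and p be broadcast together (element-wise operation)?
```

No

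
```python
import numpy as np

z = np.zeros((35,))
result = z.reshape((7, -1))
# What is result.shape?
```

(7, 5)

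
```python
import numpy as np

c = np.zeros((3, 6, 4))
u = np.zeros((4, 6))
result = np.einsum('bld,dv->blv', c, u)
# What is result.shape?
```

(3, 6, 6)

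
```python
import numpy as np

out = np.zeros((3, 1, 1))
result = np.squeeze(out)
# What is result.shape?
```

(3,)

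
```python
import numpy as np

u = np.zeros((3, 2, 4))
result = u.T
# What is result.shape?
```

(4, 2, 3)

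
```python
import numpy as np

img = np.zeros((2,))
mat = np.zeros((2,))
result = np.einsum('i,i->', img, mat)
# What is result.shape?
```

()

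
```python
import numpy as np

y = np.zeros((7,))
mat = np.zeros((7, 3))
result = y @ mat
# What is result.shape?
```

(3,)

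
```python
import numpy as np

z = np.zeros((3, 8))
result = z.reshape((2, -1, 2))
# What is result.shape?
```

(2, 6, 2)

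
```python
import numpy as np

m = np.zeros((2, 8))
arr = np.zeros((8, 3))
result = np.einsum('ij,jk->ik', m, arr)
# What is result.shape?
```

(2, 3)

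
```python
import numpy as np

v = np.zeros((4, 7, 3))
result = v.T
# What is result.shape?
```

(3, 7, 4)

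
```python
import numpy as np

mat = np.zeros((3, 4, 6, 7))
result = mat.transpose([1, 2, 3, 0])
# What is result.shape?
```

(4, 6, 7, 3)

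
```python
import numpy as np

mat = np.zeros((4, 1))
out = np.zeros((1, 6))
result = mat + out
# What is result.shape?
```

(4, 6)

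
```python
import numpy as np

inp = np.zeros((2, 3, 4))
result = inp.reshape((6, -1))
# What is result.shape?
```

(6, 4)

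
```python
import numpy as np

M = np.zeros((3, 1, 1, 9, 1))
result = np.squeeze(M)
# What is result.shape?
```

(3, 9)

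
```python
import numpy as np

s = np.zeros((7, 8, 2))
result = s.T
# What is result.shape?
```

(2, 8, 7)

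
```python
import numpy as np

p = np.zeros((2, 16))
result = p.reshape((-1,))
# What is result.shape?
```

(32,)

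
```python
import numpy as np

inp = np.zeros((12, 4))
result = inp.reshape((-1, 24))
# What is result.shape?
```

(2, 24)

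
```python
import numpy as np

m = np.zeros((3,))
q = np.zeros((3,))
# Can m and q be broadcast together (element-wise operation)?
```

Yes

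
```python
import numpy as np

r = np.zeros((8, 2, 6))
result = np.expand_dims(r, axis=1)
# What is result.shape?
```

(8, 1, 2, 6)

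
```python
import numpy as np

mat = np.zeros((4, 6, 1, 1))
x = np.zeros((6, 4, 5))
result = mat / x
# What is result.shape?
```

(4, 6, 4, 5)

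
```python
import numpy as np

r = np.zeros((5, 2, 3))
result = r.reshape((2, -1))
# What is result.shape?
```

(2, 15)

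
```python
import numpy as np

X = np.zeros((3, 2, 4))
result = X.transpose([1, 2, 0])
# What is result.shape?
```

(2, 4, 3)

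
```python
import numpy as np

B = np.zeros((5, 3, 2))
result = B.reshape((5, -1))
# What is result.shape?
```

(5, 6)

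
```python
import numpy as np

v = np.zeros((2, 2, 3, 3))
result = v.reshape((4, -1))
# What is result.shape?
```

(4, 9)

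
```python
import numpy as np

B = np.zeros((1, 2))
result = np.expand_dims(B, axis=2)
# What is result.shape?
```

(1, 2, 1)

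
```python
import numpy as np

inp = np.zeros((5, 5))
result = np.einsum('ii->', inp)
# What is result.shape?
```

()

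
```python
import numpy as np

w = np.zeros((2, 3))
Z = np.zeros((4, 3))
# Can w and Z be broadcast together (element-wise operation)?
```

No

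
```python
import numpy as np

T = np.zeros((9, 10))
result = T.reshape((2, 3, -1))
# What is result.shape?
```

(2, 3, 15)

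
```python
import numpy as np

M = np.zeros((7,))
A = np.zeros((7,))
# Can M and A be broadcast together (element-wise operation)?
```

Yes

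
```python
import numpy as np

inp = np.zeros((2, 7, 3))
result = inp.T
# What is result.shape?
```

(3, 7, 2)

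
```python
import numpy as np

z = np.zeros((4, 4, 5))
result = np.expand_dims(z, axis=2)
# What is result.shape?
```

(4, 4, 1, 5)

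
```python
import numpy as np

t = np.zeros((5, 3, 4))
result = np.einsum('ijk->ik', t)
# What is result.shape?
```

(5, 4)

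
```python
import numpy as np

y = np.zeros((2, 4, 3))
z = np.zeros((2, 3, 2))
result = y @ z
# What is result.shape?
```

(2, 4, 2)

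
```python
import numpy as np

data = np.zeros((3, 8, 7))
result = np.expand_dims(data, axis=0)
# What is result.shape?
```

(1, 3, 8, 7)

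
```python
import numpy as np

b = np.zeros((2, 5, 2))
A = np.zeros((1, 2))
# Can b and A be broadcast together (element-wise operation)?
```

Yes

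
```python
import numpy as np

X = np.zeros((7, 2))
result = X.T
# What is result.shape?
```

(2, 7)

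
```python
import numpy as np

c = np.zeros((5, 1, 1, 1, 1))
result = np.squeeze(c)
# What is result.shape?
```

(5,)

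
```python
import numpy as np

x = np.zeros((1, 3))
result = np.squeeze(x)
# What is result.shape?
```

(3,)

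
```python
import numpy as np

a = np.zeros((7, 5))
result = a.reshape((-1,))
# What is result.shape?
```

(35,)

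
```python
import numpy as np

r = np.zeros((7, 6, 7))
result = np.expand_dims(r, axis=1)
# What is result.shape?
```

(7, 1, 6, 7)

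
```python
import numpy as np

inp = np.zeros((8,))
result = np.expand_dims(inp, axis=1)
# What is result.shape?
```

(8, 1)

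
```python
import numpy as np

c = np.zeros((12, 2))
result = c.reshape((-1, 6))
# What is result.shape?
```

(4, 6)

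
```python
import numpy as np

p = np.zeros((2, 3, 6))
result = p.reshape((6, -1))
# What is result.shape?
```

(6, 6)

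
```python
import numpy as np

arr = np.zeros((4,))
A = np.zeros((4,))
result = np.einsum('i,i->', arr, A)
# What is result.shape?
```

()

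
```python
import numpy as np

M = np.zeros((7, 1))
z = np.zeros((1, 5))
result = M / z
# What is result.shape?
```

(7, 5)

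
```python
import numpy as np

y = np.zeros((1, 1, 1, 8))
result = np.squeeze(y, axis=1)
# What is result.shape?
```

(1, 1, 8)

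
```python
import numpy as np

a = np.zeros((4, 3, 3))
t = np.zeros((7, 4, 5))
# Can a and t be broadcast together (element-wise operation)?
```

No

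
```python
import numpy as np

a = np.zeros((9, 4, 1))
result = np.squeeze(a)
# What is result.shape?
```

(9, 4)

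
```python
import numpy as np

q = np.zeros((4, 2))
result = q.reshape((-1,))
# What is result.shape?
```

(8,)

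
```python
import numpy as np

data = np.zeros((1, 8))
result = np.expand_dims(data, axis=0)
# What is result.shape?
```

(1, 1, 8)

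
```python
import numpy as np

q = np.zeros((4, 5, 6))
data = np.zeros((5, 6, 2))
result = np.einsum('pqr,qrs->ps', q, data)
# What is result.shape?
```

(4, 2)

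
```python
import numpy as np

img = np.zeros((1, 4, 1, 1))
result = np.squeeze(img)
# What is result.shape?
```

(4,)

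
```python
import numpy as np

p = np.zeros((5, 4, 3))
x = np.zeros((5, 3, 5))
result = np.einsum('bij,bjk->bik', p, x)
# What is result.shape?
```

(5, 4, 5)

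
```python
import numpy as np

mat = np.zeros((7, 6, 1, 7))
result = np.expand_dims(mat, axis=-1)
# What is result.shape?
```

(7, 6, 1, 7, 1)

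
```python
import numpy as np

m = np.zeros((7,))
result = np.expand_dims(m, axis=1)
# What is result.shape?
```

(7, 1)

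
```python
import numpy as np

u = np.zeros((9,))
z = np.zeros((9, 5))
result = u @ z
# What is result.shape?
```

(5,)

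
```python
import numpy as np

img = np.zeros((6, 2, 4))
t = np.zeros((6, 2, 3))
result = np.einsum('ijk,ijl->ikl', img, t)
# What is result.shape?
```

(6, 4, 3)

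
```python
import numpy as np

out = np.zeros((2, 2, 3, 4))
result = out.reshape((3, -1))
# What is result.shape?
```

(3, 16)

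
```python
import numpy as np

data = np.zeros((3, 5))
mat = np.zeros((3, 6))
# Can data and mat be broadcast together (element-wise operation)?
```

No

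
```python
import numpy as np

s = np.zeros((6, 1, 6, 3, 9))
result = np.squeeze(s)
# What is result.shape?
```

(6, 6, 3, 9)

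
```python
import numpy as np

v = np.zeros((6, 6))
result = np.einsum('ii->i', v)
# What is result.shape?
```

(6,)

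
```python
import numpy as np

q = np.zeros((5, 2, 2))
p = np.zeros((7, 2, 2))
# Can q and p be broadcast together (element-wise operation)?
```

No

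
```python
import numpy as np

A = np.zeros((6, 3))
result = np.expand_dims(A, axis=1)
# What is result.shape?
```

(6, 1, 3)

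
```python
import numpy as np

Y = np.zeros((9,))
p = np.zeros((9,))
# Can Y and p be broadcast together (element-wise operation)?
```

Yes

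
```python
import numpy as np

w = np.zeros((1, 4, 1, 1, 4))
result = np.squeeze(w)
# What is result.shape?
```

(4, 4)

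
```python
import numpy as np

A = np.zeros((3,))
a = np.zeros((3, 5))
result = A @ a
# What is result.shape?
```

(5,)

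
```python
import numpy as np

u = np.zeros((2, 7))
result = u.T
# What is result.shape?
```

(7, 2)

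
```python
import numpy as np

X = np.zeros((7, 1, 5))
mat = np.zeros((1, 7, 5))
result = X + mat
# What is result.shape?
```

(7, 7, 5)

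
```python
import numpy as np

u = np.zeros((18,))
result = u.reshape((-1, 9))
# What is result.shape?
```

(2, 9)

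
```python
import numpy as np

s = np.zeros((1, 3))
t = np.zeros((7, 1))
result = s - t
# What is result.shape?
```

(7, 3)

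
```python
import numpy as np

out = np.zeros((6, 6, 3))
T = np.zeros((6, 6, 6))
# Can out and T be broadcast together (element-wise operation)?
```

No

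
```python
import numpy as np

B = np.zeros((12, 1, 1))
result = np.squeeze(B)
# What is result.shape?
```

(12,)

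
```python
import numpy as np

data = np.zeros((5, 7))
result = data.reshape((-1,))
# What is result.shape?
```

(35,)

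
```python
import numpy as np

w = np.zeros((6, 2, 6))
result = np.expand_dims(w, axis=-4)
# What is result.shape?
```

(1, 6, 2, 6)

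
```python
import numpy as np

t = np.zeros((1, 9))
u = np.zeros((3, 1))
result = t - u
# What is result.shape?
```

(3, 9)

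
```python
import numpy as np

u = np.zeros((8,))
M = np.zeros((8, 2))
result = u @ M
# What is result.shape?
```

(2,)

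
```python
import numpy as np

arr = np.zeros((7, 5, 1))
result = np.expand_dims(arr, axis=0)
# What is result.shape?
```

(1, 7, 5, 1)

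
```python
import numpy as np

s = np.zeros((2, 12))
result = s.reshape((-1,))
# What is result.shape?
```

(24,)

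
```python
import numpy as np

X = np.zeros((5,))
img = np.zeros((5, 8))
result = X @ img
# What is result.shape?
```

(8,)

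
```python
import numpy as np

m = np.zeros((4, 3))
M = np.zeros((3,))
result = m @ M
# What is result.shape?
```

(4,)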